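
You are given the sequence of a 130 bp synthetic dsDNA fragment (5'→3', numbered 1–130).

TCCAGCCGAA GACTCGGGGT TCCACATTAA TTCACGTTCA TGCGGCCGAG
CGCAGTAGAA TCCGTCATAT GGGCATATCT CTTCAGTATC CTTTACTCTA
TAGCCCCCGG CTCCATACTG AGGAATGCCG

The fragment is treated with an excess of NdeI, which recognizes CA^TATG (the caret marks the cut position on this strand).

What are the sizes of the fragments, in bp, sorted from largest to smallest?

The NdeI site (CATATG) starts at position 66.
NdeI cuts after base 2 of each site, so after position 67.
Linear molecule, 1 cut → 2 fragments:
  1–67 → 67 bp
  68–130 → 63 bp
Sorted largest to smallest: 67, 63 bp.

67, 63 bp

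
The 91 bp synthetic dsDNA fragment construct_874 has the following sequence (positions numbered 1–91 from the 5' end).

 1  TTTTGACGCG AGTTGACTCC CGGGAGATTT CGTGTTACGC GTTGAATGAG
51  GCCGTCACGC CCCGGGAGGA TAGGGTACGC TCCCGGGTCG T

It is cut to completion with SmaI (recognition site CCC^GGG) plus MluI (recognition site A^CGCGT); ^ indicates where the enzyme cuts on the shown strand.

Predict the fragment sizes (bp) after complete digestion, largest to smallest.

SmaI sites (CCCGGG) start at positions 19, 61, 82.
SmaI cuts after base 3 of each site, so after positions 21, 63, 84.
The MluI site (ACGCGT) starts at position 37.
MluI cuts after the first base of each site, so after position 37.
Combined cut positions: 21, 37, 63, 84.
Linear molecule, 4 cuts → 5 fragments:
  1–21 → 21 bp
  22–37 → 16 bp
  38–63 → 26 bp
  64–84 → 21 bp
  85–91 → 7 bp
Sorted largest to smallest: 26, 21, 21, 16, 7 bp.

26, 21, 21, 16, 7 bp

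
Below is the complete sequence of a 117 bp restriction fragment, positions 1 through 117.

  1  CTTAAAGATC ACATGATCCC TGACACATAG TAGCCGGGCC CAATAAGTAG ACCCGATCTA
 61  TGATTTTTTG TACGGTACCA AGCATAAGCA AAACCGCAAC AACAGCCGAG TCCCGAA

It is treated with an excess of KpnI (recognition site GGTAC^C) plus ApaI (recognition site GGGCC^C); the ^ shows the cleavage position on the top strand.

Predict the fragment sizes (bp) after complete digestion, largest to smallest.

40, 39, 38 bp

The KpnI site (GGTACC) starts at position 74.
KpnI cuts after base 5 of each site (before the last base), so after position 78.
The ApaI site (GGGCCC) starts at position 36.
ApaI cuts after base 5 of each site (before the last base), so after position 40.
Combined cut positions: 40, 78.
Linear molecule, 2 cuts → 3 fragments:
  1–40 → 40 bp
  41–78 → 38 bp
  79–117 → 39 bp
Sorted largest to smallest: 40, 39, 38 bp.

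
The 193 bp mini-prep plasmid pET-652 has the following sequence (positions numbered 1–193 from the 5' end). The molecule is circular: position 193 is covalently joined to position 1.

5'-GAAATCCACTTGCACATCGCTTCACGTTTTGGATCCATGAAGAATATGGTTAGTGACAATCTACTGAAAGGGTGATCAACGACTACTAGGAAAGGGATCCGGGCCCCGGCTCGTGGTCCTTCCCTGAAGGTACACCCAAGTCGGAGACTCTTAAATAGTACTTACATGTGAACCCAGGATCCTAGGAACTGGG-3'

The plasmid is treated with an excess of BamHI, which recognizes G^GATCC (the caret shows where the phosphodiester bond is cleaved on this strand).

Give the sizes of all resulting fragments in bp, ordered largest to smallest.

BamHI sites (GGATCC) start at positions 31, 95, 177.
BamHI cuts after the first base of each site, so after positions 31, 95, 177.
Circular molecule, 3 cuts → 3 fragments:
  32–95 → 64 bp
  96–177 → 82 bp
  178–193 then 1–31 → 16 + 31 = 47 bp
Sorted largest to smallest: 82, 64, 47 bp.

82, 64, 47 bp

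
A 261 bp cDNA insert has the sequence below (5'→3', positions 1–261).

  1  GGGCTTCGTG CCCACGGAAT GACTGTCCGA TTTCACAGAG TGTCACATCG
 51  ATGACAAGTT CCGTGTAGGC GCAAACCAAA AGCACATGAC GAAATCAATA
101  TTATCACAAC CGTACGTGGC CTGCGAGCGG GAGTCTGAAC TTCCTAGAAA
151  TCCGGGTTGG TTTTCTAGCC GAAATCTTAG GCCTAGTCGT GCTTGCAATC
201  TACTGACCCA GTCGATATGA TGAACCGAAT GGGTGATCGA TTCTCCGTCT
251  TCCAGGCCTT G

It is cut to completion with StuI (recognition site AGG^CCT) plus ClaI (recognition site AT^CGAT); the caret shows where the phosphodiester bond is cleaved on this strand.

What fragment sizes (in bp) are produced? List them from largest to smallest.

133, 56, 48, 19, 5 bp

StuI sites (AGGCCT) start at positions 179, 254.
StuI cuts after base 3 of each site, so after positions 181, 256.
ClaI sites (ATCGAT) start at positions 47, 236.
ClaI cuts after base 2 of each site, so after positions 48, 237.
Combined cut positions: 48, 181, 237, 256.
Linear molecule, 4 cuts → 5 fragments:
  1–48 → 48 bp
  49–181 → 133 bp
  182–237 → 56 bp
  238–256 → 19 bp
  257–261 → 5 bp
Sorted largest to smallest: 133, 56, 48, 19, 5 bp.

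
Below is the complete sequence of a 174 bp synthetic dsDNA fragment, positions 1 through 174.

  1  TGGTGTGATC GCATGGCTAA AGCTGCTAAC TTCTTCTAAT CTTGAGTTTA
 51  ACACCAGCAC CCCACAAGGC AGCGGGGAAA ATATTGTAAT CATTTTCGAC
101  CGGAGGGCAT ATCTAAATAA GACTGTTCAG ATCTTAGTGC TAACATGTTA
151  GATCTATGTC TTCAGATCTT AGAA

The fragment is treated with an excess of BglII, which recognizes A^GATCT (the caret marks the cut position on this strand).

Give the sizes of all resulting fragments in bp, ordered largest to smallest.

BglII sites (AGATCT) start at positions 129, 150, 164.
BglII cuts after the first base of each site, so after positions 129, 150, 164.
Linear molecule, 3 cuts → 4 fragments:
  1–129 → 129 bp
  130–150 → 21 bp
  151–164 → 14 bp
  165–174 → 10 bp
Sorted largest to smallest: 129, 21, 14, 10 bp.

129, 21, 14, 10 bp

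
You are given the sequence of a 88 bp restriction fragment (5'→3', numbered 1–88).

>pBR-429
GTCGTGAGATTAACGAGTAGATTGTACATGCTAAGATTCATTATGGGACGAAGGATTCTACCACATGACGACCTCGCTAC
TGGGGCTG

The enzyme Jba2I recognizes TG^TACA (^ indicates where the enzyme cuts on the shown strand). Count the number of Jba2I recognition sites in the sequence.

TGTACA occurs starting at position 23.
Jba2I cuts at 1 site.

1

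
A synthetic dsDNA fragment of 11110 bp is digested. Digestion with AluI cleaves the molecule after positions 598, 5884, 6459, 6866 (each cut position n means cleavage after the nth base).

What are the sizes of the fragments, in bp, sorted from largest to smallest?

Linear molecule, 4 cuts → 5 fragments:
  598 − 0 = 598 bp
  5884 − 598 = 5286 bp
  6459 − 5884 = 575 bp
  6866 − 6459 = 407 bp
  11110 − 6866 = 4244 bp
Sorted largest to smallest: 5286, 4244, 598, 575, 407 bp.

5286, 4244, 598, 575, 407 bp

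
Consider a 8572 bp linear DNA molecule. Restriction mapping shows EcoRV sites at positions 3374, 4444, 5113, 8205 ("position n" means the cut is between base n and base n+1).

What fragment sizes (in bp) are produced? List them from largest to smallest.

3374, 3092, 1070, 669, 367 bp

Linear molecule, 4 cuts → 5 fragments:
  3374 − 0 = 3374 bp
  4444 − 3374 = 1070 bp
  5113 − 4444 = 669 bp
  8205 − 5113 = 3092 bp
  8572 − 8205 = 367 bp
Sorted largest to smallest: 3374, 3092, 1070, 669, 367 bp.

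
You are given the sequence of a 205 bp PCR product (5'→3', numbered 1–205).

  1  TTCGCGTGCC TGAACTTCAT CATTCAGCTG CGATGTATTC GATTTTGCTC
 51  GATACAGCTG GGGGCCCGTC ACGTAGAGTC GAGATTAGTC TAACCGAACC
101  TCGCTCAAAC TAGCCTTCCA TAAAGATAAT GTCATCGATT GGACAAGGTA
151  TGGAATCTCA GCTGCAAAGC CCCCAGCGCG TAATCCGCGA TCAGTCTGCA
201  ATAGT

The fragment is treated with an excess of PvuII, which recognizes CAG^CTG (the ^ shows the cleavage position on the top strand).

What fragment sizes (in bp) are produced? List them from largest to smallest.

104, 44, 30, 27 bp

PvuII sites (CAGCTG) start at positions 25, 55, 159.
PvuII cuts after base 3 of each site, so after positions 27, 57, 161.
Linear molecule, 3 cuts → 4 fragments:
  1–27 → 27 bp
  28–57 → 30 bp
  58–161 → 104 bp
  162–205 → 44 bp
Sorted largest to smallest: 104, 44, 30, 27 bp.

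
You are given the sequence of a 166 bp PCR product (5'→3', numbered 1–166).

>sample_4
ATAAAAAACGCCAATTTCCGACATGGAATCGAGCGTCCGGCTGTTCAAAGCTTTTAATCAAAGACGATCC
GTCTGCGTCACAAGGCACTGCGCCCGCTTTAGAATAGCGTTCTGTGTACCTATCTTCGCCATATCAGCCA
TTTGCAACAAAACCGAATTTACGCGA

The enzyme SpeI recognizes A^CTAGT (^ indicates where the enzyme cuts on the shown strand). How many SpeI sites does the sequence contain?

0

No occurrence of ACTAGT is present in the sequence.
SpeI does not cut: 0 sites.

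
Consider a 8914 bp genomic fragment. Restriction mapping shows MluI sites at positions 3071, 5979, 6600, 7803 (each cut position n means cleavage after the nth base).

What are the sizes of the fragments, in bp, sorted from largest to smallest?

3071, 2908, 1203, 1111, 621 bp

Linear molecule, 4 cuts → 5 fragments:
  3071 − 0 = 3071 bp
  5979 − 3071 = 2908 bp
  6600 − 5979 = 621 bp
  7803 − 6600 = 1203 bp
  8914 − 7803 = 1111 bp
Sorted largest to smallest: 3071, 2908, 1203, 1111, 621 bp.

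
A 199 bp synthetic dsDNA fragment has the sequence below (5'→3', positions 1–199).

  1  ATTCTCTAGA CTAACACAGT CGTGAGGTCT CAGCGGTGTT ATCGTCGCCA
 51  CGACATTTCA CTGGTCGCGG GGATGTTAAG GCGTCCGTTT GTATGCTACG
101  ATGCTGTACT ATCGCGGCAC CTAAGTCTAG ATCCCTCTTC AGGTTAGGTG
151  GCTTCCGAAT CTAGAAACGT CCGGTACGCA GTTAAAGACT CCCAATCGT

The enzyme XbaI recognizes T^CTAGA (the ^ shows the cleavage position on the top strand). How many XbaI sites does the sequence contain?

3

TCTAGA occurs starting at positions 5, 126, 160.
XbaI cuts at 3 sites.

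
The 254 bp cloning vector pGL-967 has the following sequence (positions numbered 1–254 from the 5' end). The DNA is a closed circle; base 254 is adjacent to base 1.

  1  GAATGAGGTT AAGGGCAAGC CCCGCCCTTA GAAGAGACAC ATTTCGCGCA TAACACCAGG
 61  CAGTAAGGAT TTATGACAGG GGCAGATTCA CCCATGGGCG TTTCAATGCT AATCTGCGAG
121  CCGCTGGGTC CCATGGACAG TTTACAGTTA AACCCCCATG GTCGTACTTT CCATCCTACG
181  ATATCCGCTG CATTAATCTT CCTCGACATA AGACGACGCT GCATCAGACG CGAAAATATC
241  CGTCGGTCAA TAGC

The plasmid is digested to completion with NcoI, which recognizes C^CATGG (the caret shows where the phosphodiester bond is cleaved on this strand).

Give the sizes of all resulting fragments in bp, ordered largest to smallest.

NcoI sites (CCATGG) start at positions 92, 131, 156.
NcoI cuts after the first base of each site, so after positions 92, 131, 156.
Circular molecule, 3 cuts → 3 fragments:
  93–131 → 39 bp
  132–156 → 25 bp
  157–254 then 1–92 → 98 + 92 = 190 bp
Sorted largest to smallest: 190, 39, 25 bp.

190, 39, 25 bp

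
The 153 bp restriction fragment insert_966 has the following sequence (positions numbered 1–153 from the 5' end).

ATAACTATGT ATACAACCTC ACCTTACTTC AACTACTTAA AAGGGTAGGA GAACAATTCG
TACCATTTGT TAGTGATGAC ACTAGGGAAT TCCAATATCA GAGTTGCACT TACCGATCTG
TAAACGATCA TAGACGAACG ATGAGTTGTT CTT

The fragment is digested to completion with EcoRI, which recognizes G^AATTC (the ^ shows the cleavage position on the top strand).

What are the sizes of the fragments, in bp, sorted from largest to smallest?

87, 66 bp

The EcoRI site (GAATTC) starts at position 87.
EcoRI cuts after the first base of each site, so after position 87.
Linear molecule, 1 cut → 2 fragments:
  1–87 → 87 bp
  88–153 → 66 bp
Sorted largest to smallest: 87, 66 bp.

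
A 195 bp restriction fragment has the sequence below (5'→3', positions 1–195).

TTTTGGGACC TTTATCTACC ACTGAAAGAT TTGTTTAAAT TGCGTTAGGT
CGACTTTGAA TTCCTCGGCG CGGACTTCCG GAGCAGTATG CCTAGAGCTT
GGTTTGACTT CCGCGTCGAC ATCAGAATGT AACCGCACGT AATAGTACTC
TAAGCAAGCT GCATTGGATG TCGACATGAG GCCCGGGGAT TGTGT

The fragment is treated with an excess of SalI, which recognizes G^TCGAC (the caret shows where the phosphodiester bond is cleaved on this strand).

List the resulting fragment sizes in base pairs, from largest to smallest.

SalI sites (GTCGAC) start at positions 49, 115, 170.
SalI cuts after the first base of each site, so after positions 49, 115, 170.
Linear molecule, 3 cuts → 4 fragments:
  1–49 → 49 bp
  50–115 → 66 bp
  116–170 → 55 bp
  171–195 → 25 bp
Sorted largest to smallest: 66, 55, 49, 25 bp.

66, 55, 49, 25 bp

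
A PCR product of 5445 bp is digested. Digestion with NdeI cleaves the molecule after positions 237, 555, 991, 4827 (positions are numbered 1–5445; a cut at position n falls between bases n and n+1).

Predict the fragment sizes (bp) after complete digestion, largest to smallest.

3836, 618, 436, 318, 237 bp

Linear molecule, 4 cuts → 5 fragments:
  237 − 0 = 237 bp
  555 − 237 = 318 bp
  991 − 555 = 436 bp
  4827 − 991 = 3836 bp
  5445 − 4827 = 618 bp
Sorted largest to smallest: 3836, 618, 436, 318, 237 bp.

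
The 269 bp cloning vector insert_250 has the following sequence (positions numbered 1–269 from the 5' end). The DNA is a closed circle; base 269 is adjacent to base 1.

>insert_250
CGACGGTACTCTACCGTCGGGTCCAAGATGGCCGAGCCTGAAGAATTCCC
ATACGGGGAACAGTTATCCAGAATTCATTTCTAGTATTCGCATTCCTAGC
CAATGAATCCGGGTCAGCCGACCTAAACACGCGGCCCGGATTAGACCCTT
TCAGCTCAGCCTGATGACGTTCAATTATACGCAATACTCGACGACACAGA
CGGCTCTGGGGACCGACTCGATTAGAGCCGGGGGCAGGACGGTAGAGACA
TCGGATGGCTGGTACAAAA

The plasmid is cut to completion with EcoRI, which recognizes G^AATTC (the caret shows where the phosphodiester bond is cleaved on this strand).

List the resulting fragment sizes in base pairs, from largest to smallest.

241, 28 bp

EcoRI sites (GAATTC) start at positions 43, 71.
EcoRI cuts after the first base of each site, so after positions 43, 71.
Circular molecule, 2 cuts → 2 fragments:
  44–71 → 28 bp
  72–269 then 1–43 → 198 + 43 = 241 bp
Sorted largest to smallest: 241, 28 bp.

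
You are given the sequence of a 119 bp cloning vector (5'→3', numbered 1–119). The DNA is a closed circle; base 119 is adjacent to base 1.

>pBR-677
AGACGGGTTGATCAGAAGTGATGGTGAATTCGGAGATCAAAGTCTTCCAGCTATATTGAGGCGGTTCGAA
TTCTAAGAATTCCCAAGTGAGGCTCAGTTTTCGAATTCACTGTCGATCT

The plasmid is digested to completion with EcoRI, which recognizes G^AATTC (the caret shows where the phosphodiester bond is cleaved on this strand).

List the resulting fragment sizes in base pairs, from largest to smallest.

42, 42, 26, 9 bp

EcoRI sites (GAATTC) start at positions 26, 68, 77, 103.
EcoRI cuts after the first base of each site, so after positions 26, 68, 77, 103.
Circular molecule, 4 cuts → 4 fragments:
  27–68 → 42 bp
  69–77 → 9 bp
  78–103 → 26 bp
  104–119 then 1–26 → 16 + 26 = 42 bp
Sorted largest to smallest: 42, 42, 26, 9 bp.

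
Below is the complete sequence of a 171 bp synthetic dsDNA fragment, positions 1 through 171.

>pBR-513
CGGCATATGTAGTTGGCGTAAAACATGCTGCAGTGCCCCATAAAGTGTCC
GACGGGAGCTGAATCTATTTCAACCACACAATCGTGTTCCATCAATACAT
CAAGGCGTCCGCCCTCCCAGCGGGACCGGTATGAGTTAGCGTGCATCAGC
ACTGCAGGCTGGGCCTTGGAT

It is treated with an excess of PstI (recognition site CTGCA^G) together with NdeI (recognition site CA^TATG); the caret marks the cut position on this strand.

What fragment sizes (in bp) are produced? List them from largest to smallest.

124, 27, 15, 5 bp

PstI sites (CTGCAG) start at positions 28, 152.
PstI cuts after base 5 of each site (before the last base), so after positions 32, 156.
The NdeI site (CATATG) starts at position 4.
NdeI cuts after base 2 of each site, so after position 5.
Combined cut positions: 5, 32, 156.
Linear molecule, 3 cuts → 4 fragments:
  1–5 → 5 bp
  6–32 → 27 bp
  33–156 → 124 bp
  157–171 → 15 bp
Sorted largest to smallest: 124, 27, 15, 5 bp.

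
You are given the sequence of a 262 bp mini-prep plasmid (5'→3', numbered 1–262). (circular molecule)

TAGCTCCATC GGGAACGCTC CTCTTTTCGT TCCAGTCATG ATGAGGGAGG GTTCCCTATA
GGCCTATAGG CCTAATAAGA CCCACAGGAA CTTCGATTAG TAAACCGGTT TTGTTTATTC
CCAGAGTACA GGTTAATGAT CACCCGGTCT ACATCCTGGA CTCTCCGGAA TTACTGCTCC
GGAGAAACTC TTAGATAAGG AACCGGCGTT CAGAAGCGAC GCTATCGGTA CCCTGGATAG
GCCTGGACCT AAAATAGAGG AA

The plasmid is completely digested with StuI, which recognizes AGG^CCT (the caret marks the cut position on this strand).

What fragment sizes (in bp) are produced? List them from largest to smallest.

StuI sites (AGGCCT) start at positions 60, 68, 239.
StuI cuts after base 3 of each site, so after positions 62, 70, 241.
Circular molecule, 3 cuts → 3 fragments:
  63–70 → 8 bp
  71–241 → 171 bp
  242–262 then 1–62 → 21 + 62 = 83 bp
Sorted largest to smallest: 171, 83, 8 bp.

171, 83, 8 bp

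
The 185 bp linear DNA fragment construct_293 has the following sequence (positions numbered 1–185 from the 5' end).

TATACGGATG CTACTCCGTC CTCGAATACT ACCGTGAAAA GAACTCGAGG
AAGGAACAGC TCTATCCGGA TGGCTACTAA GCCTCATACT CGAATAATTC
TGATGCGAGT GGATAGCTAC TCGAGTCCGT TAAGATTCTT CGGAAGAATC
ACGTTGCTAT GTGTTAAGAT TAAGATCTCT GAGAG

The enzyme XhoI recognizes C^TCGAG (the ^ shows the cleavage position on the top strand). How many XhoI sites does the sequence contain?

2

CTCGAG occurs starting at positions 44, 120.
XhoI cuts at 2 sites.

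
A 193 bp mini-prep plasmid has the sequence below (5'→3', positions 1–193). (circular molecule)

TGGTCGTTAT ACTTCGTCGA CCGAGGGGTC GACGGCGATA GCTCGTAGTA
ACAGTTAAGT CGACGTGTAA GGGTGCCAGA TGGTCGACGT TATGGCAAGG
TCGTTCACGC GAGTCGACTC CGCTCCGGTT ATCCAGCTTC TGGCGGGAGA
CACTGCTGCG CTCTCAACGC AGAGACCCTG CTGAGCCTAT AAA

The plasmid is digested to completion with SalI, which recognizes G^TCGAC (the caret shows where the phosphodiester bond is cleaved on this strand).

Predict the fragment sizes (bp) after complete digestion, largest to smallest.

SalI sites (GTCGAC) start at positions 16, 28, 59, 83, 113.
SalI cuts after the first base of each site, so after positions 16, 28, 59, 83, 113.
Circular molecule, 5 cuts → 5 fragments:
  17–28 → 12 bp
  29–59 → 31 bp
  60–83 → 24 bp
  84–113 → 30 bp
  114–193 then 1–16 → 80 + 16 = 96 bp
Sorted largest to smallest: 96, 31, 30, 24, 12 bp.

96, 31, 30, 24, 12 bp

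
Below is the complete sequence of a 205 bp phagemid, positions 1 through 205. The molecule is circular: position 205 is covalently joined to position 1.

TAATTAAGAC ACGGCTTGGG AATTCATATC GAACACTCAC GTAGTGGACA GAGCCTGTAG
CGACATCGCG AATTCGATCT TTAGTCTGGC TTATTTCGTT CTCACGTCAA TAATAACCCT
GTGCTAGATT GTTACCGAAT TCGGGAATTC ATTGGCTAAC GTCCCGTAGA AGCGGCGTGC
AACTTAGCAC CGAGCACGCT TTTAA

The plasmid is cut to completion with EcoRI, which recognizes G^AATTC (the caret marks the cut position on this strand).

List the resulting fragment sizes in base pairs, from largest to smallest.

80, 67, 50, 8 bp

EcoRI sites (GAATTC) start at positions 20, 70, 137, 145.
EcoRI cuts after the first base of each site, so after positions 20, 70, 137, 145.
Circular molecule, 4 cuts → 4 fragments:
  21–70 → 50 bp
  71–137 → 67 bp
  138–145 → 8 bp
  146–205 then 1–20 → 60 + 20 = 80 bp
Sorted largest to smallest: 80, 67, 50, 8 bp.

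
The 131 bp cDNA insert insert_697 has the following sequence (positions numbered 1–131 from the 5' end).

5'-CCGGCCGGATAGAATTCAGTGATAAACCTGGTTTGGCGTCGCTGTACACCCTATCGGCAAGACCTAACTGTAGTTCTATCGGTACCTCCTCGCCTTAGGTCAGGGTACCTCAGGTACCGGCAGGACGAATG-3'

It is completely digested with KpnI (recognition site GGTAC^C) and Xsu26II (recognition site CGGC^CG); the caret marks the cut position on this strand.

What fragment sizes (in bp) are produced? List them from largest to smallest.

KpnI sites (GGTACC) start at positions 81, 104, 113.
KpnI cuts after base 5 of each site (before the last base), so after positions 85, 108, 117.
The Xsu26II site (CGGCCG) starts at position 2.
Xsu26II cuts after base 4 of each site, so after position 5.
Combined cut positions: 5, 85, 108, 117.
Linear molecule, 4 cuts → 5 fragments:
  1–5 → 5 bp
  6–85 → 80 bp
  86–108 → 23 bp
  109–117 → 9 bp
  118–131 → 14 bp
Sorted largest to smallest: 80, 23, 14, 9, 5 bp.

80, 23, 14, 9, 5 bp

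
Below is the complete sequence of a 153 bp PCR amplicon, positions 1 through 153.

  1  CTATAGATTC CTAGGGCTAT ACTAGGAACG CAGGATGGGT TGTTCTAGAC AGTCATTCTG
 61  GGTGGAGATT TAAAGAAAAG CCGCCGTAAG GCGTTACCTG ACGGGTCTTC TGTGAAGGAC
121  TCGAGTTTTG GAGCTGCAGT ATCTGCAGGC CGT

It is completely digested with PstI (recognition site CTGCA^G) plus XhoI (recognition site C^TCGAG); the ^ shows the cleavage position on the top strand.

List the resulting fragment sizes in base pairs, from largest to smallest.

120, 18, 9, 6 bp

PstI sites (CTGCAG) start at positions 134, 143.
PstI cuts after base 5 of each site (before the last base), so after positions 138, 147.
The XhoI site (CTCGAG) starts at position 120.
XhoI cuts after the first base of each site, so after position 120.
Combined cut positions: 120, 138, 147.
Linear molecule, 3 cuts → 4 fragments:
  1–120 → 120 bp
  121–138 → 18 bp
  139–147 → 9 bp
  148–153 → 6 bp
Sorted largest to smallest: 120, 18, 9, 6 bp.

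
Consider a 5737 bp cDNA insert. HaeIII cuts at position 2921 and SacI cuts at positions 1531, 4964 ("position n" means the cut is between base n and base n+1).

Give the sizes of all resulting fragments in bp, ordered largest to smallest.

Combined cut positions (sorted): 1531, 2921, 4964.
Linear molecule, 3 cuts → 4 fragments:
  1531 − 0 = 1531 bp
  2921 − 1531 = 1390 bp
  4964 − 2921 = 2043 bp
  5737 − 4964 = 773 bp
Sorted largest to smallest: 2043, 1531, 1390, 773 bp.

2043, 1531, 1390, 773 bp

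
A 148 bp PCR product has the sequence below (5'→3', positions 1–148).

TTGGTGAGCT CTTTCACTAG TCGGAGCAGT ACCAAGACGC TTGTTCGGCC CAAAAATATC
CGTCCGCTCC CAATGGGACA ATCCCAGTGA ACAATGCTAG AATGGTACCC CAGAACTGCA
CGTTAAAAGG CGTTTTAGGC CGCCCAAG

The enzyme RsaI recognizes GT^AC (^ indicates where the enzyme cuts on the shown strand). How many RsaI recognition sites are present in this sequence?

GTAC occurs starting at positions 29, 105.
RsaI cuts at 2 sites.

2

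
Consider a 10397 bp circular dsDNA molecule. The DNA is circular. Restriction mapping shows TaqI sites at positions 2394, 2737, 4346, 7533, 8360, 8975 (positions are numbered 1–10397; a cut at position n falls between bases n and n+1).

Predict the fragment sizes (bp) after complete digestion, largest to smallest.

Circular molecule, 6 cuts → 6 fragments:
  2737 − 2394 = 343 bp
  4346 − 2737 = 1609 bp
  7533 − 4346 = 3187 bp
  8360 − 7533 = 827 bp
  8975 − 8360 = 615 bp
  wrap: 10397 − 8975 + 2394 = 3816 bp
Sorted largest to smallest: 3816, 3187, 1609, 827, 615, 343 bp.

3816, 3187, 1609, 827, 615, 343 bp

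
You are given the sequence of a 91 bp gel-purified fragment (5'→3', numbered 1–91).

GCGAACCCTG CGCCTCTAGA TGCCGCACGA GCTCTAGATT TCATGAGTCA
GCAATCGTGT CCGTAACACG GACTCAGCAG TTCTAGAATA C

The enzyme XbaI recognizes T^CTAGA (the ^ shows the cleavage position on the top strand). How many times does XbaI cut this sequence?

3

TCTAGA occurs starting at positions 15, 33, 82.
XbaI cuts at 3 sites.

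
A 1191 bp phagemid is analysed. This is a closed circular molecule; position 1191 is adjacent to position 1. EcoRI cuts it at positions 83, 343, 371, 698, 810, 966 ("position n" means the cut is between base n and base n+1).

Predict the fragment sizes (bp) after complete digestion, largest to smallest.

Circular molecule, 6 cuts → 6 fragments:
  343 − 83 = 260 bp
  371 − 343 = 28 bp
  698 − 371 = 327 bp
  810 − 698 = 112 bp
  966 − 810 = 156 bp
  wrap: 1191 − 966 + 83 = 308 bp
Sorted largest to smallest: 327, 308, 260, 156, 112, 28 bp.

327, 308, 260, 156, 112, 28 bp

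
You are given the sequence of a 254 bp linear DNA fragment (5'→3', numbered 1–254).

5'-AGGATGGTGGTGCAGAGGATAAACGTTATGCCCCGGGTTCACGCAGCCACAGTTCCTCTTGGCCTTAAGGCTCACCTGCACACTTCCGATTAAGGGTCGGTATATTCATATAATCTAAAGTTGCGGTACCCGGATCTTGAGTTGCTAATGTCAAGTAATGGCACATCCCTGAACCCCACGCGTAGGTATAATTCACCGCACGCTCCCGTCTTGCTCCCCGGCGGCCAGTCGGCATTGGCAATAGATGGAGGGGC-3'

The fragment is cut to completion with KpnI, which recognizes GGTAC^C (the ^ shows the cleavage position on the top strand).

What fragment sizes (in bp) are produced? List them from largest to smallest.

129, 125 bp

The KpnI site (GGTACC) starts at position 125.
KpnI cuts after base 5 of each site (before the last base), so after position 129.
Linear molecule, 1 cut → 2 fragments:
  1–129 → 129 bp
  130–254 → 125 bp
Sorted largest to smallest: 129, 125 bp.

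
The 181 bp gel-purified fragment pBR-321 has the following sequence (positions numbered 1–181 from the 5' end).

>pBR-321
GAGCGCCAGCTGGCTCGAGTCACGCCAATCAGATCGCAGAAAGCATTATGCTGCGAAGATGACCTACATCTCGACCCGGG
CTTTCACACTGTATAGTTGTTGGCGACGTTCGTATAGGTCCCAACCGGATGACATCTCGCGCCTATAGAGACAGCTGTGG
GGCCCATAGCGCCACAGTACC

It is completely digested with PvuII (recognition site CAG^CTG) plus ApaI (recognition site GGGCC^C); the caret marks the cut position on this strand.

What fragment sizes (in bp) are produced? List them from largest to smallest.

145, 17, 10, 9 bp

PvuII sites (CAGCTG) start at positions 7, 152.
PvuII cuts after base 3 of each site, so after positions 9, 154.
The ApaI site (GGGCCC) starts at position 160.
ApaI cuts after base 5 of each site (before the last base), so after position 164.
Combined cut positions: 9, 154, 164.
Linear molecule, 3 cuts → 4 fragments:
  1–9 → 9 bp
  10–154 → 145 bp
  155–164 → 10 bp
  165–181 → 17 bp
Sorted largest to smallest: 145, 17, 10, 9 bp.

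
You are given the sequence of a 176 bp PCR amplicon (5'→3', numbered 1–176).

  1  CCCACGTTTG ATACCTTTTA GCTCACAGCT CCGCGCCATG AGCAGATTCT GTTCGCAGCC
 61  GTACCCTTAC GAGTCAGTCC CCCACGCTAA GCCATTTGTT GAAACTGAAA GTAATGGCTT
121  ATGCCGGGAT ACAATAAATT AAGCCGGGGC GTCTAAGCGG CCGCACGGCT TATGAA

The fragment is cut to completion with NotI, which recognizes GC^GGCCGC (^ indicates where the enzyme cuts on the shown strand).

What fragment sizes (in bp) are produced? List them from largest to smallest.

The NotI site (GCGGCCGC) starts at position 157.
NotI cuts after base 2 of each site, so after position 158.
Linear molecule, 1 cut → 2 fragments:
  1–158 → 158 bp
  159–176 → 18 bp
Sorted largest to smallest: 158, 18 bp.

158, 18 bp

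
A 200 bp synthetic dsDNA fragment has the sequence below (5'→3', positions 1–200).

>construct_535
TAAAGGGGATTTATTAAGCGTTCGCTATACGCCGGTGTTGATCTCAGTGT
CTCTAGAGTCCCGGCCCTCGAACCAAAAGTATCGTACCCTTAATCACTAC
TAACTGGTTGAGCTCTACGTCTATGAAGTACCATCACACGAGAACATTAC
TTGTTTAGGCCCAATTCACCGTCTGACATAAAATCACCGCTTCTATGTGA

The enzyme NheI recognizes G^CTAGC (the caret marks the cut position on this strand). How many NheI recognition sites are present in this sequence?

No occurrence of GCTAGC is present in the sequence.
NheI does not cut: 0 sites.

0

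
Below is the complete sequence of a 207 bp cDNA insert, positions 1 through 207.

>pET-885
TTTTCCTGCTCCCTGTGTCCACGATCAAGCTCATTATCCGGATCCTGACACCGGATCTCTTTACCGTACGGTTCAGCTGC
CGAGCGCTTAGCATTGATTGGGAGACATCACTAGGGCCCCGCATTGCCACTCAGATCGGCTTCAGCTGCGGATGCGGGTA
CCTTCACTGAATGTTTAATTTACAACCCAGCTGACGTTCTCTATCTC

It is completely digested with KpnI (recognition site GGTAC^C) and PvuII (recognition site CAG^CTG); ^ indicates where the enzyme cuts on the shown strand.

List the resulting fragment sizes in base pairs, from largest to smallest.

The KpnI site (GGTACC) starts at position 157.
KpnI cuts after base 5 of each site (before the last base), so after position 161.
PvuII sites (CAGCTG) start at positions 74, 143, 188.
PvuII cuts after base 3 of each site, so after positions 76, 145, 190.
Combined cut positions: 76, 145, 161, 190.
Linear molecule, 4 cuts → 5 fragments:
  1–76 → 76 bp
  77–145 → 69 bp
  146–161 → 16 bp
  162–190 → 29 bp
  191–207 → 17 bp
Sorted largest to smallest: 76, 69, 29, 17, 16 bp.

76, 69, 29, 17, 16 bp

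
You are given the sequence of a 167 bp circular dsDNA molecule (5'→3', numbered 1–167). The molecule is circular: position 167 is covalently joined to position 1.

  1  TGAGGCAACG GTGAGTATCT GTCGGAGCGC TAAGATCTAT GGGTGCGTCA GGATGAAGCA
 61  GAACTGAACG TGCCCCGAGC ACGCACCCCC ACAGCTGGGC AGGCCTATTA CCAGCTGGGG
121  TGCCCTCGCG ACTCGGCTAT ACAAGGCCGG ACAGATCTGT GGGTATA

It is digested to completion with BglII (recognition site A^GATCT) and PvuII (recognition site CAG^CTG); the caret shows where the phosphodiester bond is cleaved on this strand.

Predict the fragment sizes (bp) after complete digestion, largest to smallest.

61, 47, 39, 20 bp

BglII sites (AGATCT) start at positions 33, 153.
BglII cuts after the first base of each site, so after positions 33, 153.
PvuII sites (CAGCTG) start at positions 92, 112.
PvuII cuts after base 3 of each site, so after positions 94, 114.
Combined cut positions: 33, 94, 114, 153.
Circular molecule, 4 cuts → 4 fragments:
  34–94 → 61 bp
  95–114 → 20 bp
  115–153 → 39 bp
  154–167 then 1–33 → 14 + 33 = 47 bp
Sorted largest to smallest: 61, 47, 39, 20 bp.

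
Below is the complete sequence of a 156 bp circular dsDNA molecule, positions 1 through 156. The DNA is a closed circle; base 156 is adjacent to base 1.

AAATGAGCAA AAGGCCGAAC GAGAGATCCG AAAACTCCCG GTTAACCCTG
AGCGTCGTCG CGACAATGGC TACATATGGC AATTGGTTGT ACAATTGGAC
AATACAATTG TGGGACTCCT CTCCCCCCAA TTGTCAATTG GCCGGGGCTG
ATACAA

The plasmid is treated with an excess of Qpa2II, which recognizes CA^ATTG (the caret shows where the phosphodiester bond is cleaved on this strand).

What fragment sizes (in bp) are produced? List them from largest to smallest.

Qpa2II sites (CAATTG) start at positions 80, 92, 105, 128, 135.
Qpa2II cuts after base 2 of each site, so after positions 81, 93, 106, 129, 136.
Circular molecule, 5 cuts → 5 fragments:
  82–93 → 12 bp
  94–106 → 13 bp
  107–129 → 23 bp
  130–136 → 7 bp
  137–156 then 1–81 → 20 + 81 = 101 bp
Sorted largest to smallest: 101, 23, 13, 12, 7 bp.

101, 23, 13, 12, 7 bp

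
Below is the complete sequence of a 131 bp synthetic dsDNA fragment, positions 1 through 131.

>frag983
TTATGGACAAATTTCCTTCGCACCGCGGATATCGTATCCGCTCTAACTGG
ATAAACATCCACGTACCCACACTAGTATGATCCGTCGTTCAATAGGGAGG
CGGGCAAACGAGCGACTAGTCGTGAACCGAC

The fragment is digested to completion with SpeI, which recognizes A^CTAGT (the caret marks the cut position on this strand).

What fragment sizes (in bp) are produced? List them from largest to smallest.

SpeI sites (ACTAGT) start at positions 71, 115.
SpeI cuts after the first base of each site, so after positions 71, 115.
Linear molecule, 2 cuts → 3 fragments:
  1–71 → 71 bp
  72–115 → 44 bp
  116–131 → 16 bp
Sorted largest to smallest: 71, 44, 16 bp.

71, 44, 16 bp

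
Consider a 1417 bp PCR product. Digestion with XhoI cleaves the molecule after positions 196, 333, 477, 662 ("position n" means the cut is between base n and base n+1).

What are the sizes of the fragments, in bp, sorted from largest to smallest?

Linear molecule, 4 cuts → 5 fragments:
  196 − 0 = 196 bp
  333 − 196 = 137 bp
  477 − 333 = 144 bp
  662 − 477 = 185 bp
  1417 − 662 = 755 bp
Sorted largest to smallest: 755, 196, 185, 144, 137 bp.

755, 196, 185, 144, 137 bp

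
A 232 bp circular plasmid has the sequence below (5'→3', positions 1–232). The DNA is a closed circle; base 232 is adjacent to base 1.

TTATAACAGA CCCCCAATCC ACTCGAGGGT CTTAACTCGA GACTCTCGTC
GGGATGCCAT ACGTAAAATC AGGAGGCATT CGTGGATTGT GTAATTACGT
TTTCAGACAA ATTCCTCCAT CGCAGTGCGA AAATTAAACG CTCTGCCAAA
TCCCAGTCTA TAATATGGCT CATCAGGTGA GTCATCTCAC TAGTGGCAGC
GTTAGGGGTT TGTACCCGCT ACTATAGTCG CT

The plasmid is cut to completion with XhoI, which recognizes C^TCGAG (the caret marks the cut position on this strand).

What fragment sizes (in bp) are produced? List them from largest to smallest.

XhoI sites (CTCGAG) start at positions 22, 36.
XhoI cuts after the first base of each site, so after positions 22, 36.
Circular molecule, 2 cuts → 2 fragments:
  23–36 → 14 bp
  37–232 then 1–22 → 196 + 22 = 218 bp
Sorted largest to smallest: 218, 14 bp.

218, 14 bp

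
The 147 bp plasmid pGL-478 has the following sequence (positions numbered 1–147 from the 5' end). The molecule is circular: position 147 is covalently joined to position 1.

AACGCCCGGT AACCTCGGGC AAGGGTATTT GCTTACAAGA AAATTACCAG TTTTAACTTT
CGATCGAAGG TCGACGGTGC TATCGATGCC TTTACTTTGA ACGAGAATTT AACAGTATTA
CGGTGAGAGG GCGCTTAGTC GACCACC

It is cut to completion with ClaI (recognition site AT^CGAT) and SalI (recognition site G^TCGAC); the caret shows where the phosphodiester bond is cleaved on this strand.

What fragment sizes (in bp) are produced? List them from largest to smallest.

The ClaI site (ATCGAT) starts at position 82.
ClaI cuts after base 2 of each site, so after position 83.
SalI sites (GTCGAC) start at positions 70, 138.
SalI cuts after the first base of each site, so after positions 70, 138.
Combined cut positions: 70, 83, 138.
Circular molecule, 3 cuts → 3 fragments:
  71–83 → 13 bp
  84–138 → 55 bp
  139–147 then 1–70 → 9 + 70 = 79 bp
Sorted largest to smallest: 79, 55, 13 bp.

79, 55, 13 bp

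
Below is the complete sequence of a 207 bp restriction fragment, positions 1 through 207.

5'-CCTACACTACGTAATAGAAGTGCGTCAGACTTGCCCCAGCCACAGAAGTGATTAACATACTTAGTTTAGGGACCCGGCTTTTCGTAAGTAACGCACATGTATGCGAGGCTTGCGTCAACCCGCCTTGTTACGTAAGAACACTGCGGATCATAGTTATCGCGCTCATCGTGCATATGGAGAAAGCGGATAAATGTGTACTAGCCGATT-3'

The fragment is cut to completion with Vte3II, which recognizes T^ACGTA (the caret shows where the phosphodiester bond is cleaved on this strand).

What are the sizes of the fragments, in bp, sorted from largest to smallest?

121, 78, 8 bp

Vte3II sites (TACGTA) start at positions 8, 129.
Vte3II cuts after the first base of each site, so after positions 8, 129.
Linear molecule, 2 cuts → 3 fragments:
  1–8 → 8 bp
  9–129 → 121 bp
  130–207 → 78 bp
Sorted largest to smallest: 121, 78, 8 bp.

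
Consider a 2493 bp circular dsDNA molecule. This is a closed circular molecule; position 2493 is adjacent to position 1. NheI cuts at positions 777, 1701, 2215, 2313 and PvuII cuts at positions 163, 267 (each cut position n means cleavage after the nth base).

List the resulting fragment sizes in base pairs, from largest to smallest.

924, 514, 510, 343, 104, 98 bp

Combined cut positions (sorted): 163, 267, 777, 1701, 2215, 2313.
Circular molecule, 6 cuts → 6 fragments:
  267 − 163 = 104 bp
  777 − 267 = 510 bp
  1701 − 777 = 924 bp
  2215 − 1701 = 514 bp
  2313 − 2215 = 98 bp
  wrap: 2493 − 2313 + 163 = 343 bp
Sorted largest to smallest: 924, 514, 510, 343, 104, 98 bp.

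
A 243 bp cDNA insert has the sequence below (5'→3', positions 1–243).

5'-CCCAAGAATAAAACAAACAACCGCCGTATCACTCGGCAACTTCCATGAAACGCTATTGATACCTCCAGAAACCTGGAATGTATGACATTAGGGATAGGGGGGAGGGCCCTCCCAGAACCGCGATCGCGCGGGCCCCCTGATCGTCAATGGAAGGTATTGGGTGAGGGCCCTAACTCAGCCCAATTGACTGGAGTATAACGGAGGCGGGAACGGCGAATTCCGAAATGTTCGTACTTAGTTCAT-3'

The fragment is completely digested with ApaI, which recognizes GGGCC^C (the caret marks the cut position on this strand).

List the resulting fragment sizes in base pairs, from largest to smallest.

108, 74, 35, 26 bp

ApaI sites (GGGCCC) start at positions 104, 130, 165.
ApaI cuts after base 5 of each site (before the last base), so after positions 108, 134, 169.
Linear molecule, 3 cuts → 4 fragments:
  1–108 → 108 bp
  109–134 → 26 bp
  135–169 → 35 bp
  170–243 → 74 bp
Sorted largest to smallest: 108, 74, 35, 26 bp.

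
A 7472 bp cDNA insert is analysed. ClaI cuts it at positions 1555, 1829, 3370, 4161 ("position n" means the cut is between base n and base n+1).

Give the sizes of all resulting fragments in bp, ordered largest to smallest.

3311, 1555, 1541, 791, 274 bp

Linear molecule, 4 cuts → 5 fragments:
  1555 − 0 = 1555 bp
  1829 − 1555 = 274 bp
  3370 − 1829 = 1541 bp
  4161 − 3370 = 791 bp
  7472 − 4161 = 3311 bp
Sorted largest to smallest: 3311, 1555, 1541, 791, 274 bp.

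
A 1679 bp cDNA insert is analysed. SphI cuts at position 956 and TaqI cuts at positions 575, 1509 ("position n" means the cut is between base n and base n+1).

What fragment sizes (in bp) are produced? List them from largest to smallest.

Combined cut positions (sorted): 575, 956, 1509.
Linear molecule, 3 cuts → 4 fragments:
  575 − 0 = 575 bp
  956 − 575 = 381 bp
  1509 − 956 = 553 bp
  1679 − 1509 = 170 bp
Sorted largest to smallest: 575, 553, 381, 170 bp.

575, 553, 381, 170 bp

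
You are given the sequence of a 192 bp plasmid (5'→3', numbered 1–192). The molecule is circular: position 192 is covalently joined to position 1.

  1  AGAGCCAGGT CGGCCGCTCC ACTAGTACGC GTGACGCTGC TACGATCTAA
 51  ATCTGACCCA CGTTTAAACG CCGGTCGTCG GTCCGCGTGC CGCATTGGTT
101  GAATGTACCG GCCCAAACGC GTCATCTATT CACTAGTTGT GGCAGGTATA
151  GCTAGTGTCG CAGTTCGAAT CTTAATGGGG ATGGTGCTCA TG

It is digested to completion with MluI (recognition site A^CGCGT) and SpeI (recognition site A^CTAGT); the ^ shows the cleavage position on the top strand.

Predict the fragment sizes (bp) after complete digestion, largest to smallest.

90, 81, 15, 6 bp

MluI sites (ACGCGT) start at positions 27, 117.
MluI cuts after the first base of each site, so after positions 27, 117.
SpeI sites (ACTAGT) start at positions 21, 132.
SpeI cuts after the first base of each site, so after positions 21, 132.
Combined cut positions: 21, 27, 117, 132.
Circular molecule, 4 cuts → 4 fragments:
  22–27 → 6 bp
  28–117 → 90 bp
  118–132 → 15 bp
  133–192 then 1–21 → 60 + 21 = 81 bp
Sorted largest to smallest: 90, 81, 15, 6 bp.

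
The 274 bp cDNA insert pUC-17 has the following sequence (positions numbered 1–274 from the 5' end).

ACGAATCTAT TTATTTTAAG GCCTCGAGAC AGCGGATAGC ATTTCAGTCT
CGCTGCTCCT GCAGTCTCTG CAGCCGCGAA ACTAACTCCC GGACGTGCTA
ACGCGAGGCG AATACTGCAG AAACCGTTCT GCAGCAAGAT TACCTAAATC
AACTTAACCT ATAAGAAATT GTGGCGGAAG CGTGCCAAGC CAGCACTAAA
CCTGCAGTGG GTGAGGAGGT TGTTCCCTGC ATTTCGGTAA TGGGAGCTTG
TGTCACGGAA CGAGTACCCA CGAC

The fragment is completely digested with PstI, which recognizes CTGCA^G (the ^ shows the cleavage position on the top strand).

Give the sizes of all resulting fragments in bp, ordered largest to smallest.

PstI sites (CTGCAG) start at positions 59, 68, 115, 129, 202.
PstI cuts after base 5 of each site (before the last base), so after positions 63, 72, 119, 133, 206.
Linear molecule, 5 cuts → 6 fragments:
  1–63 → 63 bp
  64–72 → 9 bp
  73–119 → 47 bp
  120–133 → 14 bp
  134–206 → 73 bp
  207–274 → 68 bp
Sorted largest to smallest: 73, 68, 63, 47, 14, 9 bp.

73, 68, 63, 47, 14, 9 bp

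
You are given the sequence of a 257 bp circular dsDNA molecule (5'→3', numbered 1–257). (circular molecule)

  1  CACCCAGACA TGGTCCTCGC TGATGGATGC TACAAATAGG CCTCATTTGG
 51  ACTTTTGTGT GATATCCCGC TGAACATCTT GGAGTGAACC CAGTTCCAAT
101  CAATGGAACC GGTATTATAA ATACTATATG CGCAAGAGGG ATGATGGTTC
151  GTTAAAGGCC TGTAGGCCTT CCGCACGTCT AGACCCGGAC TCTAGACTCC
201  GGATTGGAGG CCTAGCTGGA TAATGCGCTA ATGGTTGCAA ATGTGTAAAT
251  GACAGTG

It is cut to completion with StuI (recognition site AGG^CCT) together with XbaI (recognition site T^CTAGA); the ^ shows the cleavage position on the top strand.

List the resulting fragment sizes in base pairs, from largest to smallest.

StuI sites (AGGCCT) start at positions 38, 156, 164, 208.
StuI cuts after base 3 of each site, so after positions 40, 158, 166, 210.
XbaI sites (TCTAGA) start at positions 178, 191.
XbaI cuts after the first base of each site, so after positions 178, 191.
Combined cut positions: 40, 158, 166, 178, 191, 210.
Circular molecule, 6 cuts → 6 fragments:
  41–158 → 118 bp
  159–166 → 8 bp
  167–178 → 12 bp
  179–191 → 13 bp
  192–210 → 19 bp
  211–257 then 1–40 → 47 + 40 = 87 bp
Sorted largest to smallest: 118, 87, 19, 13, 12, 8 bp.

118, 87, 19, 13, 12, 8 bp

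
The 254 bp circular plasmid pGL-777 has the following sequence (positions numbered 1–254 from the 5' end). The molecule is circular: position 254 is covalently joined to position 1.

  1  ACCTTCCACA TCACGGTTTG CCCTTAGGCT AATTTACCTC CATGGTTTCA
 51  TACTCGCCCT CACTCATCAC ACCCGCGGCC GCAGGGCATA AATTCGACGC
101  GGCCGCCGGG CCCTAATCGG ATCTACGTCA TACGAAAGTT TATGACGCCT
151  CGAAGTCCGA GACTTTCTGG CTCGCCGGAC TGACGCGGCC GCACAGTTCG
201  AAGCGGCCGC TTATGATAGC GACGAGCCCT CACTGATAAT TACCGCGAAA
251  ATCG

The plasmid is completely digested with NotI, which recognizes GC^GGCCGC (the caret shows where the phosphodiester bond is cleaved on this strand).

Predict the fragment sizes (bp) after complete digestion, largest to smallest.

NotI sites (GCGGCCGC) start at positions 75, 99, 185, 203.
NotI cuts after base 2 of each site, so after positions 76, 100, 186, 204.
Circular molecule, 4 cuts → 4 fragments:
  77–100 → 24 bp
  101–186 → 86 bp
  187–204 → 18 bp
  205–254 then 1–76 → 50 + 76 = 126 bp
Sorted largest to smallest: 126, 86, 24, 18 bp.

126, 86, 24, 18 bp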